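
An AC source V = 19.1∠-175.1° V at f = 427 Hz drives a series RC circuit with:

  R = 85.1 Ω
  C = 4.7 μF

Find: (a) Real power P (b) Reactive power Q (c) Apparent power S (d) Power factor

Step 1 — Angular frequency: ω = 2π·f = 2π·427 = 2683 rad/s.
Step 2 — Component impedances:
  R: Z = R = 85.1 Ω
  C: Z = 1/(jωC) = -j/(ω·C) = 0 - j79.3 Ω
Step 3 — Series combination: Z_total = R + C = 85.1 - j79.3 Ω = 116.3∠-43.0° Ω.
Step 4 — Source phasor: V = 19.1∠-175.1° V = -19.03 - j1.631 V.
Step 5 — Current: I = V / Z = -0.1101 - j0.1218 A = 0.1642∠-132.1° A.
Step 6 — Complex power: S = V·I* = 2.294 - j2.138 VA.
Step 7 — Real power: P = Re(S) = 2.294 W.
Step 8 — Reactive power: Q = Im(S) = -2.138 VAR.
Step 9 — Apparent power: |S| = 3.136 VA.
Step 10 — Power factor: PF = P/|S| = 0.7316 (leading).

(a) P = 2.294 W  (b) Q = -2.138 VAR  (c) S = 3.136 VA  (d) PF = 0.7316 (leading)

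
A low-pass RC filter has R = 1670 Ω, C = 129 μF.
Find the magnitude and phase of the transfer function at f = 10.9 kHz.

Step 1 — Angular frequency: ω = 2π·1.09e+04 = 6.849e+04 rad/s.
Step 2 — Transfer function: H(jω) = 1/(1 + jωRC).
Step 3 — Denominator: 1 + jωRC = 1 + j·6.849e+04·1670·0.000129 = 1 + j1.475e+04.
Step 4 — H = 4.594e-09 - j6.778e-05.
Step 5 — Magnitude: |H| = 6.778e-05 (-83.4 dB); phase: φ = -90.0°.

|H| = 6.778e-05 (-83.4 dB), φ = -90.0°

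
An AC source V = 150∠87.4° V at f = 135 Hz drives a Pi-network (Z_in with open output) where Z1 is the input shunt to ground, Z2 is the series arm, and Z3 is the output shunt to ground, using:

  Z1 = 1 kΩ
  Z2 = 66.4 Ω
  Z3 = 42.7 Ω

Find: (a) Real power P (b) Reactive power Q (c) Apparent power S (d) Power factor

Step 1 — Angular frequency: ω = 2π·f = 2π·135 = 848.2 rad/s.
Step 2 — Component impedances:
  Z1: Z = R = 1000 Ω
  Z2: Z = R = 66.4 Ω
  Z3: Z = R = 42.7 Ω
Step 3 — With open output, the series arm Z2 and the output shunt Z3 appear in series to ground: Z2 + Z3 = 109.1 Ω.
Step 4 — Parallel with input shunt Z1: Z_in = Z1 || (Z2 + Z3) = 98.37 Ω = 98.37∠0.0° Ω.
Step 5 — Source phasor: V = 150∠87.4° V = 6.804 + j149.8 V.
Step 6 — Current: I = V / Z = 0.06917 + j1.523 A = 1.525∠87.4° A.
Step 7 — Complex power: S = V·I* = 228.7 VA.
Step 8 — Real power: P = Re(S) = 228.7 W.
Step 9 — Reactive power: Q = Im(S) = 0 VAR.
Step 10 — Apparent power: |S| = 228.7 VA.
Step 11 — Power factor: PF = P/|S| = 1 (unity).

(a) P = 228.7 W  (b) Q = 0 VAR  (c) S = 228.7 VA  (d) PF = 1 (unity)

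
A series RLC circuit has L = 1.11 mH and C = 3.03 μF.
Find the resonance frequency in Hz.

Step 1 — Resonance condition Im(Z)=0 gives ω₀ = 1/√(LC).
Step 2 — ω₀ = 1/√(0.00111·3.03e-06) = 1.724e+04 rad/s.
Step 3 — f₀ = ω₀/(2π) = 2744 Hz.

f₀ = 2744 Hz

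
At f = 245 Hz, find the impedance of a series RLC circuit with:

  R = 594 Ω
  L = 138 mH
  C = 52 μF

Step 1 — Angular frequency: ω = 2π·f = 2π·245 = 1539 rad/s.
Step 2 — Component impedances:
  R: Z = R = 594 Ω
  L: Z = jωL = j·1539·0.138 = 0 + j212.4 Ω
  C: Z = 1/(jωC) = -j/(ω·C) = 0 - j12.49 Ω
Step 3 — Series combination: Z_total = R + L + C = 594 + j199.9 Ω = 626.7∠18.6° Ω.

Z = 594 + j199.9 Ω = 626.7∠18.6° Ω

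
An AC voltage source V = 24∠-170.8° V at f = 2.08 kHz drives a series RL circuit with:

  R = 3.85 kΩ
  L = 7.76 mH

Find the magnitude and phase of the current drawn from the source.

Step 1 — Angular frequency: ω = 2π·f = 2π·2080 = 1.307e+04 rad/s.
Step 2 — Component impedances:
  R: Z = R = 3850 Ω
  L: Z = jωL = j·1.307e+04·0.00776 = 0 + j101.4 Ω
Step 3 — Series combination: Z_total = R + L = 3850 + j101.4 Ω = 3851∠1.5° Ω.
Step 4 — Source phasor: V = 24∠-170.8° V = -23.69 - j3.837 V.
Step 5 — Ohm's law: I = V / Z_total = (-23.69 - j3.837) / (3850 + j101.4) = -0.006176 - j0.000834 A.
Step 6 — Convert to polar: |I| = 0.006232 A, ∠I = -172.3°.

I = 0.006232∠-172.3° A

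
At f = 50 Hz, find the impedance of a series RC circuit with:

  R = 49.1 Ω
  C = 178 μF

Step 1 — Angular frequency: ω = 2π·f = 2π·50 = 314.2 rad/s.
Step 2 — Component impedances:
  R: Z = R = 49.1 Ω
  C: Z = 1/(jωC) = -j/(ω·C) = 0 - j17.88 Ω
Step 3 — Series combination: Z_total = R + C = 49.1 - j17.88 Ω = 52.26∠-20.0° Ω.

Z = 49.1 - j17.88 Ω = 52.26∠-20.0° Ω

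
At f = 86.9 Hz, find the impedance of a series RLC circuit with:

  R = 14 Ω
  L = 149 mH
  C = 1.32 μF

Step 1 — Angular frequency: ω = 2π·f = 2π·86.9 = 546 rad/s.
Step 2 — Component impedances:
  R: Z = R = 14 Ω
  L: Z = jωL = j·546·0.149 = 0 + j81.36 Ω
  C: Z = 1/(jωC) = -j/(ω·C) = 0 - j1387 Ω
Step 3 — Series combination: Z_total = R + L + C = 14 - j1306 Ω = 1306∠-89.4° Ω.

Z = 14 - j1306 Ω = 1306∠-89.4° Ω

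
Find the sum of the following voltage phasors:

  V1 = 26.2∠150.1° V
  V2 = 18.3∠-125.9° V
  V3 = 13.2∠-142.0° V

Step 1 — Convert each phasor to rectangular form:
  V1 = 26.2·(cos(150.1°) + j·sin(150.1°)) = -22.71 + j13.06 V
  V2 = 18.3·(cos(-125.9°) + j·sin(-125.9°)) = -10.73 - j14.82 V
  V3 = 13.2·(cos(-142.0°) + j·sin(-142.0°)) = -10.4 - j8.127 V
Step 2 — Sum components: V_total = -43.85 - j9.89 V.
Step 3 — Convert to polar: |V_total| = 44.95 V, ∠V_total = -167.3°.

V_total = 44.95∠-167.3° V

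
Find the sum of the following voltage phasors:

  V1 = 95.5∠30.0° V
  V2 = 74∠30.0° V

Step 1 — Convert each phasor to rectangular form:
  V1 = 95.5·(cos(30.0°) + j·sin(30.0°)) = 82.71 + j47.75 V
  V2 = 74·(cos(30.0°) + j·sin(30.0°)) = 64.09 + j37 V
Step 2 — Sum components: V_total = 146.8 + j84.75 V.
Step 3 — Convert to polar: |V_total| = 169.5 V, ∠V_total = 30.0°.

V_total = 169.5∠30.0° V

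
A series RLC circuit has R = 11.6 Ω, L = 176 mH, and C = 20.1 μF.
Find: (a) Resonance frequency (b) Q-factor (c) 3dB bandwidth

Step 1 — Resonance: ω₀ = 1/√(LC) = 1/√(0.176·2.01e-05) = 531.7 rad/s.
Step 2 — f₀ = ω₀/(2π) = 84.62 Hz.
Step 3 — Series Q: Q = ω₀L/R = 531.7·0.176/11.6 = 8.067.
Step 4 — Bandwidth: Δω = ω₀/Q = 65.91 rad/s; BW = Δω/(2π) = 10.49 Hz.

(a) f₀ = 84.62 Hz  (b) Q = 8.067  (c) BW = 10.49 Hz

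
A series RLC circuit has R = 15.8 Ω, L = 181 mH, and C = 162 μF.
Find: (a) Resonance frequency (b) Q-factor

Step 1 — Resonance condition Im(Z)=0 gives ω₀ = 1/√(LC).
Step 2 — ω₀ = 1/√(0.181·0.000162) = 184.7 rad/s.
Step 3 — f₀ = ω₀/(2π) = 29.39 Hz.
Step 4 — Series Q: Q = ω₀L/R = 184.7·0.181/15.8 = 2.116.

(a) f₀ = 29.39 Hz  (b) Q = 2.116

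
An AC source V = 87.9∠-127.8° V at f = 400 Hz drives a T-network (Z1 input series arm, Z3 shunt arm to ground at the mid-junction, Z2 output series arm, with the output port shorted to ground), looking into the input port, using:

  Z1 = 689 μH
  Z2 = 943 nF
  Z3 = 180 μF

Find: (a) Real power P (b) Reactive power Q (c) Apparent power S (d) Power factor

Step 1 — Angular frequency: ω = 2π·f = 2π·400 = 2513 rad/s.
Step 2 — Component impedances:
  Z1: Z = jωL = j·2513·0.000689 = 0 + j1.732 Ω
  Z2: Z = 1/(jωC) = -j/(ω·C) = 0 - j421.9 Ω
  Z3: Z = 1/(jωC) = -j/(ω·C) = 0 - j2.21 Ω
Step 3 — With the output port shorted to ground, the output series arm Z2 runs from the junction to ground; the shunt arm Z3 also runs from the junction to ground. They appear in parallel: Z3 || Z2 = 0 - j2.199 Ω.
Step 4 — Series with input arm Z1: Z_in = Z1 + (Z3 || Z2) = 0 - j0.4673 Ω = 0.4673∠-90.0° Ω.
Step 5 — Source phasor: V = 87.9∠-127.8° V = -53.87 - j69.45 V.
Step 6 — Current: I = V / Z = 148.6 - j115.3 A = 188.1∠-37.8° A.
Step 7 — Complex power: S = V·I* = 0 - j1.653e+04 VA.
Step 8 — Real power: P = Re(S) = 0 W.
Step 9 — Reactive power: Q = Im(S) = -1.653e+04 VAR.
Step 10 — Apparent power: |S| = 1.653e+04 VA.
Step 11 — Power factor: PF = P/|S| = 0 (leading).

(a) P = 0 W  (b) Q = -1.653e+04 VAR  (c) S = 1.653e+04 VA  (d) PF = 0 (leading)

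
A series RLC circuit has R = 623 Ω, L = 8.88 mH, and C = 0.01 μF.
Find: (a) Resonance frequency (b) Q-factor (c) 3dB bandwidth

Step 1 — Resonance condition Im(Z)=0 gives ω₀ = 1/√(LC).
Step 2 — ω₀ = 1/√(0.00888·1e-08) = 1.061e+05 rad/s.
Step 3 — f₀ = ω₀/(2π) = 1.689e+04 Hz.
Step 4 — Series Q: Q = ω₀L/R = 1.061e+05·0.00888/623 = 1.513.
Step 5 — 3dB bandwidth: Δω = ω₀/Q = 7.016e+04 rad/s; BW = Δω/(2π) = 1.117e+04 Hz.

(a) f₀ = 1.689e+04 Hz  (b) Q = 1.513  (c) BW = 1.117e+04 Hz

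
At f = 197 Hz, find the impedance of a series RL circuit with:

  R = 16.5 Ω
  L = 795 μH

Step 1 — Angular frequency: ω = 2π·f = 2π·197 = 1238 rad/s.
Step 2 — Component impedances:
  R: Z = R = 16.5 Ω
  L: Z = jωL = j·1238·0.000795 = 0 + j0.984 Ω
Step 3 — Series combination: Z_total = R + L = 16.5 + j0.984 Ω = 16.53∠3.4° Ω.

Z = 16.5 + j0.984 Ω = 16.53∠3.4° Ω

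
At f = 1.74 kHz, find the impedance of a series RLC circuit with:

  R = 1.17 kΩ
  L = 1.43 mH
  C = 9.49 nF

Step 1 — Angular frequency: ω = 2π·f = 2π·1740 = 1.093e+04 rad/s.
Step 2 — Component impedances:
  R: Z = R = 1170 Ω
  L: Z = jωL = j·1.093e+04·0.00143 = 0 + j15.63 Ω
  C: Z = 1/(jωC) = -j/(ω·C) = 0 - j9638 Ω
Step 3 — Series combination: Z_total = R + L + C = 1170 - j9623 Ω = 9694∠-83.1° Ω.

Z = 1170 - j9623 Ω = 9694∠-83.1° Ω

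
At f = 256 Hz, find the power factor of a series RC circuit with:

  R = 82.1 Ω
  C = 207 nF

Step 1 — Angular frequency: ω = 2π·f = 2π·256 = 1608 rad/s.
Step 2 — Component impedances:
  R: Z = R = 82.1 Ω
  C: Z = 1/(jωC) = -j/(ω·C) = 0 - j3003 Ω
Step 3 — Series combination: Z_total = R + C = 82.1 - j3003 Ω = 3004∠-88.4° Ω.
Step 4 — Power factor: PF = cos(φ) = Re(Z)/|Z| = 82.1/3004 = 0.02733.
Step 5 — Type: Im(Z) = -3003 ⇒ leading (phase φ = -88.4°).

PF = 0.02733 (leading, φ = -88.4°)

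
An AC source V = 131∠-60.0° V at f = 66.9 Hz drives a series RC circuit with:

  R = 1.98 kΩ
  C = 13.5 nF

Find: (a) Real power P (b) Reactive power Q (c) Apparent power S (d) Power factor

Step 1 — Angular frequency: ω = 2π·f = 2π·66.9 = 420.3 rad/s.
Step 2 — Component impedances:
  R: Z = R = 1980 Ω
  C: Z = 1/(jωC) = -j/(ω·C) = 0 - j1.762e+05 Ω
Step 3 — Series combination: Z_total = R + C = 1980 - j1.762e+05 Ω = 1.762e+05∠-89.4° Ω.
Step 4 — Source phasor: V = 131∠-60.0° V = 65.5 - j113.4 V.
Step 5 — Current: I = V / Z = 0.0006479 + j0.0003644 A = 0.0007433∠29.4° A.
Step 6 — Complex power: S = V·I* = 0.001094 - j0.09737 VA.
Step 7 — Real power: P = Re(S) = 0.001094 W.
Step 8 — Reactive power: Q = Im(S) = -0.09737 VAR.
Step 9 — Apparent power: |S| = 0.09738 VA.
Step 10 — Power factor: PF = P/|S| = 0.01124 (leading).

(a) P = 0.001094 W  (b) Q = -0.09737 VAR  (c) S = 0.09738 VA  (d) PF = 0.01124 (leading)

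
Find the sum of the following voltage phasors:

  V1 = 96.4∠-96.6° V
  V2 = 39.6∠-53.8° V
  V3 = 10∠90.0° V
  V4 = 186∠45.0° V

Step 1 — Convert each phasor to rectangular form:
  V1 = 96.4·(cos(-96.6°) + j·sin(-96.6°)) = -11.08 - j95.76 V
  V2 = 39.6·(cos(-53.8°) + j·sin(-53.8°)) = 23.39 - j31.96 V
  V3 = 10·(cos(90.0°) + j·sin(90.0°)) = 0 + j10 V
  V4 = 186·(cos(45.0°) + j·sin(45.0°)) = 131.5 + j131.5 V
Step 2 — Sum components: V_total = 143.8 + j13.81 V.
Step 3 — Convert to polar: |V_total| = 144.5 V, ∠V_total = 5.5°.

V_total = 144.5∠5.5° V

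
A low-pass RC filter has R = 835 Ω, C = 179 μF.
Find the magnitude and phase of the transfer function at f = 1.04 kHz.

Step 1 — Angular frequency: ω = 2π·1040 = 6535 rad/s.
Step 2 — Transfer function: H(jω) = 1/(1 + jωRC).
Step 3 — Denominator: 1 + jωRC = 1 + j·6535·835·0.000179 = 1 + j976.7.
Step 4 — H = 1.048e-06 - j0.001024.
Step 5 — Magnitude: |H| = 0.001024 (-59.8 dB); phase: φ = -89.9°.

|H| = 0.001024 (-59.8 dB), φ = -89.9°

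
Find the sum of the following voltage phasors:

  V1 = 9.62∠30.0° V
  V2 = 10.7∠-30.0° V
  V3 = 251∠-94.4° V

Step 1 — Convert each phasor to rectangular form:
  V1 = 9.62·(cos(30.0°) + j·sin(30.0°)) = 8.331 + j4.81 V
  V2 = 10.7·(cos(-30.0°) + j·sin(-30.0°)) = 9.266 - j5.35 V
  V3 = 251·(cos(-94.4°) + j·sin(-94.4°)) = -19.26 - j250.3 V
Step 2 — Sum components: V_total = -1.659 - j250.8 V.
Step 3 — Convert to polar: |V_total| = 250.8 V, ∠V_total = -90.4°.

V_total = 250.8∠-90.4° V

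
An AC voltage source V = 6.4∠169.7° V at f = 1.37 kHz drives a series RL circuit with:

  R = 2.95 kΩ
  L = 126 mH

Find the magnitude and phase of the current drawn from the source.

Step 1 — Angular frequency: ω = 2π·f = 2π·1370 = 8608 rad/s.
Step 2 — Component impedances:
  R: Z = R = 2950 Ω
  L: Z = jωL = j·8608·0.126 = 0 + j1085 Ω
Step 3 — Series combination: Z_total = R + L = 2950 + j1085 Ω = 3143∠20.2° Ω.
Step 4 — Source phasor: V = 6.4∠169.7° V = -6.297 + j1.144 V.
Step 5 — Ohm's law: I = V / Z_total = (-6.297 + j1.144) / (2950 + j1085) = -0.001755 + j0.001033 A.
Step 6 — Convert to polar: |I| = 0.002036 A, ∠I = 149.5°.

I = 0.002036∠149.5° A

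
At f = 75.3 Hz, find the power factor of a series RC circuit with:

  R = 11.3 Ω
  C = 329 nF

Step 1 — Angular frequency: ω = 2π·f = 2π·75.3 = 473.1 rad/s.
Step 2 — Component impedances:
  R: Z = R = 11.3 Ω
  C: Z = 1/(jωC) = -j/(ω·C) = 0 - j6424 Ω
Step 3 — Series combination: Z_total = R + C = 11.3 - j6424 Ω = 6424∠-89.9° Ω.
Step 4 — Power factor: PF = cos(φ) = Re(Z)/|Z| = 11.3/6424 = 0.001759.
Step 5 — Type: Im(Z) = -6424 ⇒ leading (phase φ = -89.9°).

PF = 0.001759 (leading, φ = -89.9°)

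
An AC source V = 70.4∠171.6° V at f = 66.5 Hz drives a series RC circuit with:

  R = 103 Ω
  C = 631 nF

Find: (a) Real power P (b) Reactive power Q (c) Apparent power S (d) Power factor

Step 1 — Angular frequency: ω = 2π·f = 2π·66.5 = 417.8 rad/s.
Step 2 — Component impedances:
  R: Z = R = 103 Ω
  C: Z = 1/(jωC) = -j/(ω·C) = 0 - j3793 Ω
Step 3 — Series combination: Z_total = R + C = 103 - j3793 Ω = 3794∠-88.4° Ω.
Step 4 — Source phasor: V = 70.4∠171.6° V = -69.64 + j10.28 V.
Step 5 — Current: I = V / Z = -0.003208 - j0.01827 A = 0.01855∠-100.0° A.
Step 6 — Complex power: S = V·I* = 0.03546 - j1.306 VA.
Step 7 — Real power: P = Re(S) = 0.03546 W.
Step 8 — Reactive power: Q = Im(S) = -1.306 VAR.
Step 9 — Apparent power: |S| = 1.306 VA.
Step 10 — Power factor: PF = P/|S| = 0.02715 (leading).

(a) P = 0.03546 W  (b) Q = -1.306 VAR  (c) S = 1.306 VA  (d) PF = 0.02715 (leading)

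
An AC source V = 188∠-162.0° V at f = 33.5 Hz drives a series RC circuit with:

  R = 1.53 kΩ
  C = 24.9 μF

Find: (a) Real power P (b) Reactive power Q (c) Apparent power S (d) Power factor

Step 1 — Angular frequency: ω = 2π·f = 2π·33.5 = 210.5 rad/s.
Step 2 — Component impedances:
  R: Z = R = 1530 Ω
  C: Z = 1/(jωC) = -j/(ω·C) = 0 - j190.8 Ω
Step 3 — Series combination: Z_total = R + C = 1530 - j190.8 Ω = 1542∠-7.1° Ω.
Step 4 — Source phasor: V = 188∠-162.0° V = -178.8 - j58.1 V.
Step 5 — Current: I = V / Z = -0.1104 - j0.05174 A = 0.1219∠-154.9° A.
Step 6 — Complex power: S = V·I* = 22.75 - j2.837 VA.
Step 7 — Real power: P = Re(S) = 22.75 W.
Step 8 — Reactive power: Q = Im(S) = -2.837 VAR.
Step 9 — Apparent power: |S| = 22.92 VA.
Step 10 — Power factor: PF = P/|S| = 0.9923 (leading).

(a) P = 22.75 W  (b) Q = -2.837 VAR  (c) S = 22.92 VA  (d) PF = 0.9923 (leading)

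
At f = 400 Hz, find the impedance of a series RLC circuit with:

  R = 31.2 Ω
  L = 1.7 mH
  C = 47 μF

Step 1 — Angular frequency: ω = 2π·f = 2π·400 = 2513 rad/s.
Step 2 — Component impedances:
  R: Z = R = 31.2 Ω
  L: Z = jωL = j·2513·0.0017 = 0 + j4.273 Ω
  C: Z = 1/(jωC) = -j/(ω·C) = 0 - j8.466 Ω
Step 3 — Series combination: Z_total = R + L + C = 31.2 - j4.193 Ω = 31.48∠-7.7° Ω.

Z = 31.2 - j4.193 Ω = 31.48∠-7.7° Ω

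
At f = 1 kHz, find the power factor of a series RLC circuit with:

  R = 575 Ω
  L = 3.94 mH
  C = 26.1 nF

Step 1 — Angular frequency: ω = 2π·f = 2π·1000 = 6283 rad/s.
Step 2 — Component impedances:
  R: Z = R = 575 Ω
  L: Z = jωL = j·6283·0.00394 = 0 + j24.76 Ω
  C: Z = 1/(jωC) = -j/(ω·C) = 0 - j6098 Ω
Step 3 — Series combination: Z_total = R + L + C = 575 - j6073 Ω = 6100∠-84.6° Ω.
Step 4 — Power factor: PF = cos(φ) = Re(Z)/|Z| = 575/6100 = 0.09426.
Step 5 — Type: Im(Z) = -6073 ⇒ leading (phase φ = -84.6°).

PF = 0.09426 (leading, φ = -84.6°)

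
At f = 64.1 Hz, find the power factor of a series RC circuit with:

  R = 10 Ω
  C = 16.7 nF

Step 1 — Angular frequency: ω = 2π·f = 2π·64.1 = 402.8 rad/s.
Step 2 — Component impedances:
  R: Z = R = 10 Ω
  C: Z = 1/(jωC) = -j/(ω·C) = 0 - j1.487e+05 Ω
Step 3 — Series combination: Z_total = R + C = 10 - j1.487e+05 Ω = 1.487e+05∠-90.0° Ω.
Step 4 — Power factor: PF = cos(φ) = Re(Z)/|Z| = 10/1.4868e+05 = 6.726e-05.
Step 5 — Type: Im(Z) = -1.487e+05 ⇒ leading (phase φ = -90.0°).

PF = 6.726e-05 (leading, φ = -90.0°)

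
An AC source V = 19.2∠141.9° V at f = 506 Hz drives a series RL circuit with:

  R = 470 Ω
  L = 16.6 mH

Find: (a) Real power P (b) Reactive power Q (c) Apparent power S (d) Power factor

Step 1 — Angular frequency: ω = 2π·f = 2π·506 = 3179 rad/s.
Step 2 — Component impedances:
  R: Z = R = 470 Ω
  L: Z = jωL = j·3179·0.0166 = 0 + j52.78 Ω
Step 3 — Series combination: Z_total = R + L = 470 + j52.78 Ω = 473∠6.4° Ω.
Step 4 — Source phasor: V = 19.2∠141.9° V = -15.11 + j11.85 V.
Step 5 — Current: I = V / Z = -0.02895 + j0.02846 A = 0.0406∠135.5° A.
Step 6 — Complex power: S = V·I* = 0.7746 + j0.08698 VA.
Step 7 — Real power: P = Re(S) = 0.7746 W.
Step 8 — Reactive power: Q = Im(S) = 0.08698 VAR.
Step 9 — Apparent power: |S| = 0.7794 VA.
Step 10 — Power factor: PF = P/|S| = 0.9938 (lagging).

(a) P = 0.7746 W  (b) Q = 0.08698 VAR  (c) S = 0.7794 VA  (d) PF = 0.9938 (lagging)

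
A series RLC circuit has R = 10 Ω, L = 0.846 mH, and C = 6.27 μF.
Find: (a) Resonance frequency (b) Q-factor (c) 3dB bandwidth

Step 1 — Resonance: ω₀ = 1/√(LC) = 1/√(0.000846·6.27e-06) = 1.373e+04 rad/s.
Step 2 — f₀ = ω₀/(2π) = 2185 Hz.
Step 3 — Series Q: Q = ω₀L/R = 1.373e+04·0.000846/10 = 1.162.
Step 4 — Bandwidth: Δω = ω₀/Q = 1.182e+04 rad/s; BW = Δω/(2π) = 1881 Hz.

(a) f₀ = 2185 Hz  (b) Q = 1.162  (c) BW = 1881 Hz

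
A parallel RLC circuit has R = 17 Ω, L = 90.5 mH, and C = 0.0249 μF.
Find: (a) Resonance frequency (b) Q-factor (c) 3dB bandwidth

Step 1 — Resonance: ω₀ = 1/√(LC) = 1/√(0.0905·2.49e-08) = 2.107e+04 rad/s.
Step 2 — f₀ = ω₀/(2π) = 3353 Hz.
Step 3 — Parallel Q: Q = R/(ω₀L) = 17/(2.107e+04·0.0905) = 0.008917.
Step 4 — Bandwidth: Δω = ω₀/Q = 2.362e+06 rad/s; BW = Δω/(2π) = 3.76e+05 Hz.

(a) f₀ = 3353 Hz  (b) Q = 0.008917  (c) BW = 3.76e+05 Hz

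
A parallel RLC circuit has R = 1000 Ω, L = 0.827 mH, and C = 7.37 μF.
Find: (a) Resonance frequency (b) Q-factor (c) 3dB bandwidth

Step 1 — Resonance: ω₀ = 1/√(LC) = 1/√(0.000827·7.37e-06) = 1.281e+04 rad/s.
Step 2 — f₀ = ω₀/(2π) = 2039 Hz.
Step 3 — Parallel Q: Q = R/(ω₀L) = 1000/(1.281e+04·0.000827) = 94.4.
Step 4 — Bandwidth: Δω = ω₀/Q = 135.7 rad/s; BW = Δω/(2π) = 21.59 Hz.

(a) f₀ = 2039 Hz  (b) Q = 94.4  (c) BW = 21.59 Hz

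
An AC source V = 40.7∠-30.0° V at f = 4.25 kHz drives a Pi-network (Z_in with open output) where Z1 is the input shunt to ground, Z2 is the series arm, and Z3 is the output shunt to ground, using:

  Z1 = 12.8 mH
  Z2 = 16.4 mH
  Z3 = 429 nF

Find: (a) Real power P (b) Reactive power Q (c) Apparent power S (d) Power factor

Step 1 — Angular frequency: ω = 2π·f = 2π·4250 = 2.67e+04 rad/s.
Step 2 — Component impedances:
  Z1: Z = jωL = j·2.67e+04·0.0128 = 0 + j341.8 Ω
  Z2: Z = jωL = j·2.67e+04·0.0164 = 0 + j437.9 Ω
  Z3: Z = 1/(jωC) = -j/(ω·C) = 0 - j87.29 Ω
Step 3 — With open output, the series arm Z2 and the output shunt Z3 appear in series to ground: Z2 + Z3 = 0 + j350.6 Ω.
Step 4 — Parallel with input shunt Z1: Z_in = Z1 || (Z2 + Z3) = 0 + j173.1 Ω = 173.1∠90.0° Ω.
Step 5 — Source phasor: V = 40.7∠-30.0° V = 35.25 - j20.35 V.
Step 6 — Current: I = V / Z = -0.1176 - j0.2036 A = 0.2351∠-120.0° A.
Step 7 — Complex power: S = V·I* = 0 + j9.57 VA.
Step 8 — Real power: P = Re(S) = 0 W.
Step 9 — Reactive power: Q = Im(S) = 9.57 VAR.
Step 10 — Apparent power: |S| = 9.57 VA.
Step 11 — Power factor: PF = P/|S| = 0 (lagging).

(a) P = 0 W  (b) Q = 9.57 VAR  (c) S = 9.57 VA  (d) PF = 0 (lagging)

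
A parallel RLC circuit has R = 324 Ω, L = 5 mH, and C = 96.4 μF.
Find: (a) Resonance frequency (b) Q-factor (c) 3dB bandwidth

Step 1 — Resonance: ω₀ = 1/√(LC) = 1/√(0.005·9.64e-05) = 1440 rad/s.
Step 2 — f₀ = ω₀/(2π) = 229.2 Hz.
Step 3 — Parallel Q: Q = R/(ω₀L) = 324/(1440·0.005) = 44.99.
Step 4 — Bandwidth: Δω = ω₀/Q = 32.02 rad/s; BW = Δω/(2π) = 5.096 Hz.

(a) f₀ = 229.2 Hz  (b) Q = 44.99  (c) BW = 5.096 Hz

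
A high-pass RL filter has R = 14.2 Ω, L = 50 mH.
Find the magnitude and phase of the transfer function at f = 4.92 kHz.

Step 1 — Angular frequency: ω = 2π·4920 = 3.091e+04 rad/s.
Step 2 — Transfer function: H(jω) = jωL/(R + jωL).
Step 3 — Numerator jωL = j·1546; denominator R + jωL = 14.2 + j1546.
Step 4 — H = 0.9999 + j0.009186.
Step 5 — Magnitude: |H| = 1 (-0.0 dB); phase: φ = 0.5°.

|H| = 1 (-0.0 dB), φ = 0.5°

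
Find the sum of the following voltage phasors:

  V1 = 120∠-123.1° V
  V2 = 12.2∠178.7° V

Step 1 — Convert each phasor to rectangular form:
  V1 = 120·(cos(-123.1°) + j·sin(-123.1°)) = -65.53 - j100.5 V
  V2 = 12.2·(cos(178.7°) + j·sin(178.7°)) = -12.2 + j0.2768 V
Step 2 — Sum components: V_total = -77.73 - j100.2 V.
Step 3 — Convert to polar: |V_total| = 126.9 V, ∠V_total = -127.8°.

V_total = 126.9∠-127.8° V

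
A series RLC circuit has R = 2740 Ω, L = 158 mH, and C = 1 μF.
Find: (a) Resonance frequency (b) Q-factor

Step 1 — Resonance condition Im(Z)=0 gives ω₀ = 1/√(LC).
Step 2 — ω₀ = 1/√(0.158·1e-06) = 2516 rad/s.
Step 3 — f₀ = ω₀/(2π) = 400.4 Hz.
Step 4 — Series Q: Q = ω₀L/R = 2516·0.158/2740 = 0.1451.

(a) f₀ = 400.4 Hz  (b) Q = 0.1451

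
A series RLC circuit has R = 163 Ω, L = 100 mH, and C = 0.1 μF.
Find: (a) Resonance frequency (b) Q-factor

Step 1 — Resonance condition Im(Z)=0 gives ω₀ = 1/√(LC).
Step 2 — ω₀ = 1/√(0.1·1e-07) = 1e+04 rad/s.
Step 3 — f₀ = ω₀/(2π) = 1592 Hz.
Step 4 — Series Q: Q = ω₀L/R = 1e+04·0.1/163 = 6.135.

(a) f₀ = 1592 Hz  (b) Q = 6.135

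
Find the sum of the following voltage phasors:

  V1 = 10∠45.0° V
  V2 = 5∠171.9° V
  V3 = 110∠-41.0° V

Step 1 — Convert each phasor to rectangular form:
  V1 = 10·(cos(45.0°) + j·sin(45.0°)) = 7.071 + j7.071 V
  V2 = 5·(cos(171.9°) + j·sin(171.9°)) = -4.95 + j0.7045 V
  V3 = 110·(cos(-41.0°) + j·sin(-41.0°)) = 83.02 - j72.17 V
Step 2 — Sum components: V_total = 85.14 - j64.39 V.
Step 3 — Convert to polar: |V_total| = 106.7 V, ∠V_total = -37.1°.

V_total = 106.7∠-37.1° V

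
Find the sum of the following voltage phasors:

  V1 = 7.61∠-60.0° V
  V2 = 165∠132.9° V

Step 1 — Convert each phasor to rectangular form:
  V1 = 7.61·(cos(-60.0°) + j·sin(-60.0°)) = 3.805 - j6.59 V
  V2 = 165·(cos(132.9°) + j·sin(132.9°)) = -112.3 + j120.9 V
Step 2 — Sum components: V_total = -108.5 + j114.3 V.
Step 3 — Convert to polar: |V_total| = 157.6 V, ∠V_total = 133.5°.

V_total = 157.6∠133.5° V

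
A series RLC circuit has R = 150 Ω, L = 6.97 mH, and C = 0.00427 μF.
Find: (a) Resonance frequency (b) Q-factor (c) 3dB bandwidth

Step 1 — Resonance condition Im(Z)=0 gives ω₀ = 1/√(LC).
Step 2 — ω₀ = 1/√(0.00697·4.27e-09) = 1.833e+05 rad/s.
Step 3 — f₀ = ω₀/(2π) = 2.917e+04 Hz.
Step 4 — Series Q: Q = ω₀L/R = 1.833e+05·0.00697/150 = 8.517.
Step 5 — 3dB bandwidth: Δω = ω₀/Q = 2.152e+04 rad/s; BW = Δω/(2π) = 3425 Hz.

(a) f₀ = 2.917e+04 Hz  (b) Q = 8.517  (c) BW = 3425 Hz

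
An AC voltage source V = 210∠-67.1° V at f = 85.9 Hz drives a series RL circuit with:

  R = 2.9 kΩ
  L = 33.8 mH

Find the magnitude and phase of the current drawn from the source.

Step 1 — Angular frequency: ω = 2π·f = 2π·85.9 = 539.7 rad/s.
Step 2 — Component impedances:
  R: Z = R = 2900 Ω
  L: Z = jωL = j·539.7·0.0338 = 0 + j18.24 Ω
Step 3 — Series combination: Z_total = R + L = 2900 + j18.24 Ω = 2900∠0.4° Ω.
Step 4 — Source phasor: V = 210∠-67.1° V = 81.72 - j193.4 V.
Step 5 — Ohm's law: I = V / Z_total = (81.72 - j193.4) / (2900 + j18.24) = 0.02776 - j0.06688 A.
Step 6 — Convert to polar: |I| = 0.07241 A, ∠I = -67.5°.

I = 0.07241∠-67.5° A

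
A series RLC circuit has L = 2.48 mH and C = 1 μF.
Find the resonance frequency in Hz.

Step 1 — Resonance condition Im(Z)=0 gives ω₀ = 1/√(LC).
Step 2 — ω₀ = 1/√(0.00248·1e-06) = 2.008e+04 rad/s.
Step 3 — f₀ = ω₀/(2π) = 3196 Hz.

f₀ = 3196 Hz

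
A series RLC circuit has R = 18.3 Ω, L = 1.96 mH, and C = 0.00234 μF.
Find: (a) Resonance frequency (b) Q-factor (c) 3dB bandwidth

Step 1 — Resonance: ω₀ = 1/√(LC) = 1/√(0.00196·2.34e-09) = 4.669e+05 rad/s.
Step 2 — f₀ = ω₀/(2π) = 7.432e+04 Hz.
Step 3 — Series Q: Q = ω₀L/R = 4.669e+05·0.00196/18.3 = 50.01.
Step 4 — Bandwidth: Δω = ω₀/Q = 9337 rad/s; BW = Δω/(2π) = 1486 Hz.

(a) f₀ = 7.432e+04 Hz  (b) Q = 50.01  (c) BW = 1486 Hz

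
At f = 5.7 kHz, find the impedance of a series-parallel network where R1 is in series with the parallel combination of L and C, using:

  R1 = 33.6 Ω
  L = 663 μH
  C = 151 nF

Step 1 — Angular frequency: ω = 2π·f = 2π·5700 = 3.581e+04 rad/s.
Step 2 — Component impedances:
  R1: Z = R = 33.6 Ω
  L: Z = jωL = j·3.581e+04·0.000663 = 0 + j23.74 Ω
  C: Z = 1/(jωC) = -j/(ω·C) = 0 - j184.9 Ω
Step 3 — Parallel branch: L || C = 1/(1/L + 1/C) = 0 + j27.24 Ω.
Step 4 — Series with R1: Z_total = R1 + (L || C) = 33.6 + j27.24 Ω = 43.26∠39.0° Ω.

Z = 33.6 + j27.24 Ω = 43.26∠39.0° Ω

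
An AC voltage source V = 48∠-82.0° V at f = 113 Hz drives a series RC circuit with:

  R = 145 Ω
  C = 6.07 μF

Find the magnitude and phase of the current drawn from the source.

Step 1 — Angular frequency: ω = 2π·f = 2π·113 = 710 rad/s.
Step 2 — Component impedances:
  R: Z = R = 145 Ω
  C: Z = 1/(jωC) = -j/(ω·C) = 0 - j232 Ω
Step 3 — Series combination: Z_total = R + C = 145 - j232 Ω = 273.6∠-58.0° Ω.
Step 4 — Source phasor: V = 48∠-82.0° V = 6.68 - j47.53 V.
Step 5 — Ohm's law: I = V / Z_total = (6.68 - j47.53) / (145 - j232) = 0.1603 - j0.07136 A.
Step 6 — Convert to polar: |I| = 0.1754 A, ∠I = -24.0°.

I = 0.1754∠-24.0° A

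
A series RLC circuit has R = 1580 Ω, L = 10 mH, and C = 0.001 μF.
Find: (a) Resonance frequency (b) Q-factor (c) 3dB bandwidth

Step 1 — Resonance: ω₀ = 1/√(LC) = 1/√(0.01·1e-09) = 3.162e+05 rad/s.
Step 2 — f₀ = ω₀/(2π) = 5.033e+04 Hz.
Step 3 — Series Q: Q = ω₀L/R = 3.162e+05·0.01/1580 = 2.001.
Step 4 — Bandwidth: Δω = ω₀/Q = 1.58e+05 rad/s; BW = Δω/(2π) = 2.515e+04 Hz.

(a) f₀ = 5.033e+04 Hz  (b) Q = 2.001  (c) BW = 2.515e+04 Hz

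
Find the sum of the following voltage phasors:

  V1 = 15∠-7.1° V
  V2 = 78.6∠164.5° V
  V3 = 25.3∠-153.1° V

Step 1 — Convert each phasor to rectangular form:
  V1 = 15·(cos(-7.1°) + j·sin(-7.1°)) = 14.88 - j1.854 V
  V2 = 78.6·(cos(164.5°) + j·sin(164.5°)) = -75.74 + j21 V
  V3 = 25.3·(cos(-153.1°) + j·sin(-153.1°)) = -22.56 - j11.45 V
Step 2 — Sum components: V_total = -83.42 + j7.704 V.
Step 3 — Convert to polar: |V_total| = 83.77 V, ∠V_total = 174.7°.

V_total = 83.77∠174.7° V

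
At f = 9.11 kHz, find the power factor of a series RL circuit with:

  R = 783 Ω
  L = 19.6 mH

Step 1 — Angular frequency: ω = 2π·f = 2π·9110 = 5.724e+04 rad/s.
Step 2 — Component impedances:
  R: Z = R = 783 Ω
  L: Z = jωL = j·5.724e+04·0.0196 = 0 + j1122 Ω
Step 3 — Series combination: Z_total = R + L = 783 + j1122 Ω = 1368∠55.1° Ω.
Step 4 — Power factor: PF = cos(φ) = Re(Z)/|Z| = 783/1368.1 = 0.5723.
Step 5 — Type: Im(Z) = 1122 ⇒ lagging (phase φ = 55.1°).

PF = 0.5723 (lagging, φ = 55.1°)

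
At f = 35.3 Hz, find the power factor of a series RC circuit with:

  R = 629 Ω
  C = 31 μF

Step 1 — Angular frequency: ω = 2π·f = 2π·35.3 = 221.8 rad/s.
Step 2 — Component impedances:
  R: Z = R = 629 Ω
  C: Z = 1/(jωC) = -j/(ω·C) = 0 - j145.4 Ω
Step 3 — Series combination: Z_total = R + C = 629 - j145.4 Ω = 645.6∠-13.0° Ω.
Step 4 — Power factor: PF = cos(φ) = Re(Z)/|Z| = 629/645.6 = 0.9743.
Step 5 — Type: Im(Z) = -145.4 ⇒ leading (phase φ = -13.0°).

PF = 0.9743 (leading, φ = -13.0°)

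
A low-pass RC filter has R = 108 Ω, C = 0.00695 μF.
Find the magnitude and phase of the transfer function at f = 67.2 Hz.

Step 1 — Angular frequency: ω = 2π·67.2 = 422.2 rad/s.
Step 2 — Transfer function: H(jω) = 1/(1 + jωRC).
Step 3 — Denominator: 1 + jωRC = 1 + j·422.2·108·6.95e-09 = 1 + j0.0003169.
Step 4 — H = 1 - j0.0003169.
Step 5 — Magnitude: |H| = 1 (-0.0 dB); phase: φ = -0.0°.

|H| = 1 (-0.0 dB), φ = -0.0°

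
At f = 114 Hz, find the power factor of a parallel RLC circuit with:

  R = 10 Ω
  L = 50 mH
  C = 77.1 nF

Step 1 — Angular frequency: ω = 2π·f = 2π·114 = 716.3 rad/s.
Step 2 — Component impedances:
  R: Z = R = 10 Ω
  L: Z = jωL = j·716.3·0.05 = 0 + j35.81 Ω
  C: Z = 1/(jωC) = -j/(ω·C) = 0 - j1.811e+04 Ω
Step 3 — Parallel combination: 1/Z_total = 1/R + 1/L + 1/C; Z_total = 9.279 + j2.586 Ω = 9.633∠15.6° Ω.
Step 4 — Power factor: PF = cos(φ) = Re(Z)/|Z| = 9.279/9.633 = 0.9633.
Step 5 — Type: Im(Z) = 2.586 ⇒ lagging (phase φ = 15.6°).

PF = 0.9633 (lagging, φ = 15.6°)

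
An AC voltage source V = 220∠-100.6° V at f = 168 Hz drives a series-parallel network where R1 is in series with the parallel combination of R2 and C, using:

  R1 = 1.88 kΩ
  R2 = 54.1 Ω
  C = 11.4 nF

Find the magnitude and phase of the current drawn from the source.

Step 1 — Angular frequency: ω = 2π·f = 2π·168 = 1056 rad/s.
Step 2 — Component impedances:
  R1: Z = R = 1880 Ω
  R2: Z = R = 54.1 Ω
  C: Z = 1/(jωC) = -j/(ω·C) = 0 - j8.31e+04 Ω
Step 3 — Parallel branch: R2 || C = 1/(1/R2 + 1/C) = 54.1 - j0.03522 Ω.
Step 4 — Series with R1: Z_total = R1 + (R2 || C) = 1934 - j0.03522 Ω = 1934∠-0.0° Ω.
Step 5 — Source phasor: V = 220∠-100.6° V = -40.47 - j216.2 V.
Step 6 — Ohm's law: I = V / Z_total = (-40.47 - j216.2) / (1934 - j0.03522) = -0.02092 - j0.1118 A.
Step 7 — Convert to polar: |I| = 0.1137 A, ∠I = -100.6°.

I = 0.1137∠-100.6° A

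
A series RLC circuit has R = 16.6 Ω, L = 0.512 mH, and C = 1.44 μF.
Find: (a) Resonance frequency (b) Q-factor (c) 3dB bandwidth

Step 1 — Resonance: ω₀ = 1/√(LC) = 1/√(0.000512·1.44e-06) = 3.683e+04 rad/s.
Step 2 — f₀ = ω₀/(2π) = 5861 Hz.
Step 3 — Series Q: Q = ω₀L/R = 3.683e+04·0.000512/16.6 = 1.136.
Step 4 — Bandwidth: Δω = ω₀/Q = 3.242e+04 rad/s; BW = Δω/(2π) = 5160 Hz.

(a) f₀ = 5861 Hz  (b) Q = 1.136  (c) BW = 5160 Hz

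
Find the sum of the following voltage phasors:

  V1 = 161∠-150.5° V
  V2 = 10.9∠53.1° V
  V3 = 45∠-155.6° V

Step 1 — Convert each phasor to rectangular form:
  V1 = 161·(cos(-150.5°) + j·sin(-150.5°)) = -140.1 - j79.28 V
  V2 = 10.9·(cos(53.1°) + j·sin(53.1°)) = 6.545 + j8.717 V
  V3 = 45·(cos(-155.6°) + j·sin(-155.6°)) = -40.98 - j18.59 V
Step 2 — Sum components: V_total = -174.6 - j89.15 V.
Step 3 — Convert to polar: |V_total| = 196 V, ∠V_total = -152.9°.

V_total = 196∠-152.9° V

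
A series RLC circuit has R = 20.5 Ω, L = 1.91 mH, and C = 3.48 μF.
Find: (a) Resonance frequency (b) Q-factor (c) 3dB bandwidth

Step 1 — Resonance: ω₀ = 1/√(LC) = 1/√(0.00191·3.48e-06) = 1.227e+04 rad/s.
Step 2 — f₀ = ω₀/(2π) = 1952 Hz.
Step 3 — Series Q: Q = ω₀L/R = 1.227e+04·0.00191/20.5 = 1.143.
Step 4 — Bandwidth: Δω = ω₀/Q = 1.073e+04 rad/s; BW = Δω/(2π) = 1708 Hz.

(a) f₀ = 1952 Hz  (b) Q = 1.143  (c) BW = 1708 Hz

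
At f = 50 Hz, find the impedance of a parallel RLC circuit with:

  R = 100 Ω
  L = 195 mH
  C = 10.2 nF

Step 1 — Angular frequency: ω = 2π·f = 2π·50 = 314.2 rad/s.
Step 2 — Component impedances:
  R: Z = R = 100 Ω
  L: Z = jωL = j·314.2·0.195 = 0 + j61.26 Ω
  C: Z = 1/(jωC) = -j/(ω·C) = 0 - j3.121e+05 Ω
Step 3 — Parallel combination: 1/Z_total = 1/R + 1/L + 1/C; Z_total = 27.3 + j44.55 Ω = 52.25∠58.5° Ω.

Z = 27.3 + j44.55 Ω = 52.25∠58.5° Ω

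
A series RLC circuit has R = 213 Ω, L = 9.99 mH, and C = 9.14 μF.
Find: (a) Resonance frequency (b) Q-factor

Step 1 — Resonance condition Im(Z)=0 gives ω₀ = 1/√(LC).
Step 2 — ω₀ = 1/√(0.00999·9.14e-06) = 3309 rad/s.
Step 3 — f₀ = ω₀/(2π) = 526.7 Hz.
Step 4 — Series Q: Q = ω₀L/R = 3309·0.00999/213 = 0.1552.

(a) f₀ = 526.7 Hz  (b) Q = 0.1552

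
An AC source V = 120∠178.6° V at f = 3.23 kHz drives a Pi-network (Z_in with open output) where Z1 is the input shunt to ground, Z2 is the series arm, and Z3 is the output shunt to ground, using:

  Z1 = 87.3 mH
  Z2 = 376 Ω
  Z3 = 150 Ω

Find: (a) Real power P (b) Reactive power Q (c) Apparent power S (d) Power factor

Step 1 — Angular frequency: ω = 2π·f = 2π·3230 = 2.029e+04 rad/s.
Step 2 — Component impedances:
  Z1: Z = jωL = j·2.029e+04·0.0873 = 0 + j1772 Ω
  Z2: Z = R = 376 Ω
  Z3: Z = R = 150 Ω
Step 3 — With open output, the series arm Z2 and the output shunt Z3 appear in series to ground: Z2 + Z3 = 526 Ω.
Step 4 — Parallel with input shunt Z1: Z_in = Z1 || (Z2 + Z3) = 483.4 + j143.5 Ω = 504.2∠16.5° Ω.
Step 5 — Source phasor: V = 120∠178.6° V = -120 + j2.932 V.
Step 6 — Current: I = V / Z = -0.2264 + j0.07328 A = 0.238∠162.1° A.
Step 7 — Complex power: S = V·I* = 27.38 + j8.128 VA.
Step 8 — Real power: P = Re(S) = 27.38 W.
Step 9 — Reactive power: Q = Im(S) = 8.128 VAR.
Step 10 — Apparent power: |S| = 28.56 VA.
Step 11 — Power factor: PF = P/|S| = 0.9586 (lagging).

(a) P = 27.38 W  (b) Q = 8.128 VAR  (c) S = 28.56 VA  (d) PF = 0.9586 (lagging)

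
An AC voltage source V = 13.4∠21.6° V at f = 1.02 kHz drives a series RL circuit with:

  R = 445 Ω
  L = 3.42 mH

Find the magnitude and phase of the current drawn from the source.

Step 1 — Angular frequency: ω = 2π·f = 2π·1020 = 6409 rad/s.
Step 2 — Component impedances:
  R: Z = R = 445 Ω
  L: Z = jωL = j·6409·0.00342 = 0 + j21.92 Ω
Step 3 — Series combination: Z_total = R + L = 445 + j21.92 Ω = 445.5∠2.8° Ω.
Step 4 — Source phasor: V = 13.4∠21.6° V = 12.46 + j4.933 V.
Step 5 — Ohm's law: I = V / Z_total = (12.46 + j4.933) / (445 + j21.92) = 0.02847 + j0.009683 A.
Step 6 — Convert to polar: |I| = 0.03008 A, ∠I = 18.8°.

I = 0.03008∠18.8° A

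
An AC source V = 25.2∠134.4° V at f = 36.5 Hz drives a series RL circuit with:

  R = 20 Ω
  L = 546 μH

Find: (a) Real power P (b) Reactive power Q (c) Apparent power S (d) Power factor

Step 1 — Angular frequency: ω = 2π·f = 2π·36.5 = 229.3 rad/s.
Step 2 — Component impedances:
  R: Z = R = 20 Ω
  L: Z = jωL = j·229.3·0.000546 = 0 + j0.1252 Ω
Step 3 — Series combination: Z_total = R + L = 20 + j0.1252 Ω = 20∠0.4° Ω.
Step 4 — Source phasor: V = 25.2∠134.4° V = -17.63 + j18 V.
Step 5 — Current: I = V / Z = -0.8759 + j0.9057 A = 1.26∠134.0° A.
Step 6 — Complex power: S = V·I* = 31.75 + j0.1988 VA.
Step 7 — Real power: P = Re(S) = 31.75 W.
Step 8 — Reactive power: Q = Im(S) = 0.1988 VAR.
Step 9 — Apparent power: |S| = 31.75 VA.
Step 10 — Power factor: PF = P/|S| = 1 (lagging).

(a) P = 31.75 W  (b) Q = 0.1988 VAR  (c) S = 31.75 VA  (d) PF = 1 (lagging)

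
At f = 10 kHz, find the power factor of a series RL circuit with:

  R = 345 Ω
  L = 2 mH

Step 1 — Angular frequency: ω = 2π·f = 2π·1e+04 = 6.283e+04 rad/s.
Step 2 — Component impedances:
  R: Z = R = 345 Ω
  L: Z = jωL = j·6.283e+04·0.002 = 0 + j125.7 Ω
Step 3 — Series combination: Z_total = R + L = 345 + j125.7 Ω = 367.2∠20.0° Ω.
Step 4 — Power factor: PF = cos(φ) = Re(Z)/|Z| = 345/367.17 = 0.9396.
Step 5 — Type: Im(Z) = 125.7 ⇒ lagging (phase φ = 20.0°).

PF = 0.9396 (lagging, φ = 20.0°)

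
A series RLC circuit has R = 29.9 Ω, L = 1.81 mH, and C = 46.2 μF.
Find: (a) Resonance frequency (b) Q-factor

Step 1 — Resonance condition Im(Z)=0 gives ω₀ = 1/√(LC).
Step 2 — ω₀ = 1/√(0.00181·4.62e-05) = 3458 rad/s.
Step 3 — f₀ = ω₀/(2π) = 550.4 Hz.
Step 4 — Series Q: Q = ω₀L/R = 3458·0.00181/29.9 = 0.2093.

(a) f₀ = 550.4 Hz  (b) Q = 0.2093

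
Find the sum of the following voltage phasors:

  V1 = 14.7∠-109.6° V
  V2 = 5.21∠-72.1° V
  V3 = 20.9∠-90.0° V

Step 1 — Convert each phasor to rectangular form:
  V1 = 14.7·(cos(-109.6°) + j·sin(-109.6°)) = -4.931 - j13.85 V
  V2 = 5.21·(cos(-72.1°) + j·sin(-72.1°)) = 1.601 - j4.958 V
  V3 = 20.9·(cos(-90.0°) + j·sin(-90.0°)) = 0 - j20.9 V
Step 2 — Sum components: V_total = -3.33 - j39.71 V.
Step 3 — Convert to polar: |V_total| = 39.85 V, ∠V_total = -94.8°.

V_total = 39.85∠-94.8° V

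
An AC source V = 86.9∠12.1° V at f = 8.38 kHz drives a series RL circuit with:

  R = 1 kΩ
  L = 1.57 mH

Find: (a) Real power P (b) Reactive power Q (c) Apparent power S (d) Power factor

Step 1 — Angular frequency: ω = 2π·f = 2π·8380 = 5.265e+04 rad/s.
Step 2 — Component impedances:
  R: Z = R = 1000 Ω
  L: Z = jωL = j·5.265e+04·0.00157 = 0 + j82.67 Ω
Step 3 — Series combination: Z_total = R + L = 1000 + j82.67 Ω = 1003∠4.7° Ω.
Step 4 — Source phasor: V = 86.9∠12.1° V = 84.97 + j18.22 V.
Step 5 — Current: I = V / Z = 0.08589 + j0.01112 A = 0.0866∠7.4° A.
Step 6 — Complex power: S = V·I* = 7.5 + j0.62 VA.
Step 7 — Real power: P = Re(S) = 7.5 W.
Step 8 — Reactive power: Q = Im(S) = 0.62 VAR.
Step 9 — Apparent power: |S| = 7.526 VA.
Step 10 — Power factor: PF = P/|S| = 0.9966 (lagging).

(a) P = 7.5 W  (b) Q = 0.62 VAR  (c) S = 7.526 VA  (d) PF = 0.9966 (lagging)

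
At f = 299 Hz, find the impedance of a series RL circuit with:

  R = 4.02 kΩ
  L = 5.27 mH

Step 1 — Angular frequency: ω = 2π·f = 2π·299 = 1879 rad/s.
Step 2 — Component impedances:
  R: Z = R = 4020 Ω
  L: Z = jωL = j·1879·0.00527 = 0 + j9.901 Ω
Step 3 — Series combination: Z_total = R + L = 4020 + j9.901 Ω = 4020∠0.1° Ω.

Z = 4020 + j9.901 Ω = 4020∠0.1° Ω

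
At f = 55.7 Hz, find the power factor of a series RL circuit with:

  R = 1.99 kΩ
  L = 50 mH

Step 1 — Angular frequency: ω = 2π·f = 2π·55.7 = 350 rad/s.
Step 2 — Component impedances:
  R: Z = R = 1990 Ω
  L: Z = jωL = j·350·0.05 = 0 + j17.5 Ω
Step 3 — Series combination: Z_total = R + L = 1990 + j17.5 Ω = 1990∠0.5° Ω.
Step 4 — Power factor: PF = cos(φ) = Re(Z)/|Z| = 1990/1990 = 1.
Step 5 — Type: Im(Z) = 17.5 ⇒ lagging (phase φ = 0.5°).

PF = 1 (lagging, φ = 0.5°)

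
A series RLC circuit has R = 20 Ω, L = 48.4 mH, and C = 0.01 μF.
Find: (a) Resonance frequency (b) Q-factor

Step 1 — Resonance condition Im(Z)=0 gives ω₀ = 1/√(LC).
Step 2 — ω₀ = 1/√(0.0484·1e-08) = 4.545e+04 rad/s.
Step 3 — f₀ = ω₀/(2π) = 7234 Hz.
Step 4 — Series Q: Q = ω₀L/R = 4.545e+04·0.0484/20 = 110.

(a) f₀ = 7234 Hz  (b) Q = 110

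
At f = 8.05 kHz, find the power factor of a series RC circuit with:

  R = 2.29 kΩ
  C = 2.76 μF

Step 1 — Angular frequency: ω = 2π·f = 2π·8050 = 5.058e+04 rad/s.
Step 2 — Component impedances:
  R: Z = R = 2290 Ω
  C: Z = 1/(jωC) = -j/(ω·C) = 0 - j7.163 Ω
Step 3 — Series combination: Z_total = R + C = 2290 - j7.163 Ω = 2290∠-0.2° Ω.
Step 4 — Power factor: PF = cos(φ) = Re(Z)/|Z| = 2290/2290 = 1.
Step 5 — Type: Im(Z) = -7.163 ⇒ leading (phase φ = -0.2°).

PF = 1 (leading, φ = -0.2°)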